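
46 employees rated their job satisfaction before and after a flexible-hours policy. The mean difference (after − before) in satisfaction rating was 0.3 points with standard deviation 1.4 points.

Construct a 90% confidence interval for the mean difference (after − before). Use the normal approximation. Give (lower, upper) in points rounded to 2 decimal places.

(-0.04, 0.64)

Paired design: SE = s_d/√n = 1.4/√46 = 0.2064.
z* = 1.645; margin of error = 1.645 × 0.2064 = 0.3395.
0.3 ± 0.3395 → (-0.04, 0.64).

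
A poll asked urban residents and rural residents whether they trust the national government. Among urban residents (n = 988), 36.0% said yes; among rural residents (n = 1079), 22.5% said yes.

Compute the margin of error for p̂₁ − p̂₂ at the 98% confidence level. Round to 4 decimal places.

SE₁ = √(p̂₁(1−p̂₁)/n₁) = √(0.3600·0.6400/988) = 0.01527; SE₂ = √(0.2250·0.7750/1079) = 0.01271.
Independent samples: SE of the difference = √(SE₁² + SE₂²) = √(0.0002331729 + 0.0001615441) = 0.01987.
z* for 98% confidence is 2.326, so the margin of error is 2.326 × 0.01987 = 0.04622.

0.0462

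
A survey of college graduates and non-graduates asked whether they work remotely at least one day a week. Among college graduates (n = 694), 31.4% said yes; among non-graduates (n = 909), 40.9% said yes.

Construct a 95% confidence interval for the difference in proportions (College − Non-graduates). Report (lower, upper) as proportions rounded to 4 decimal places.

(-0.1421, -0.0479)

Each SE is √(p̂(1−p̂)/n): √(0.3140·0.6860/694) = 0.01762 and √(0.4090·0.5910/909) = 0.01631.
SE(p̂₁ − p̂₂) = √(SE₁² + SE₂²) = √(0.0003104644 + 0.0002660161) = 0.02401, since the two samples are independent.
At 95% confidence z* = 1.960; margin = 1.960 × 0.02401 = 0.04706.
The difference is 0.3140 − 0.4090 = -0.0950, so the interval is -0.0950 ± 0.04706 = (-0.1421, -0.0479).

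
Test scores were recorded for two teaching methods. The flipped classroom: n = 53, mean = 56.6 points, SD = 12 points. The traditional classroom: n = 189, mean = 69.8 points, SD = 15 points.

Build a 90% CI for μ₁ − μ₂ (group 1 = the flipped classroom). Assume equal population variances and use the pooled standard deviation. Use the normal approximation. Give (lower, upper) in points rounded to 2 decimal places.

(-16.88, -9.52)

s_p = √[((n₁−1)s₁² + (n₂−1)s₂²)/(n₁+n₂−2)] = √[(52·12² + 188·15²)/240] = 14.4031.
SE = 14.4031·√(1/53 + 1/189) = 2.2387.
With z* = 1.645, margin = 1.645 × 2.2387 = 3.6827.
x̄₁ − x̄₂ = 56.6 − 69.8 = -13.2000; interval -13.2000 ± 3.6827 = (-16.88, -9.52).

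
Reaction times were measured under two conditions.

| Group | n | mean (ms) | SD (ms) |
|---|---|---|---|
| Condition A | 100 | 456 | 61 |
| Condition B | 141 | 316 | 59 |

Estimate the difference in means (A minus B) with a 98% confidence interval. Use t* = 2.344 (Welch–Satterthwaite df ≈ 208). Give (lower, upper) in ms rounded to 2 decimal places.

(121.56, 158.44)

SE₁ = s₁/√n₁ = 61/√100 = 6.1000; SE₂ = 59/√141 = 4.9687.
Independent samples, unequal variances: SE_diff = √(SE₁² + SE₂²) = √(37.21 + 24.68797969) = 7.8675.
t* = 2.344, so margin of error = 2.344 × 7.8675 = 18.4414.
Difference in means = 456 − 316 = 140.0000.
140.0000 ± 18.4414 → (121.56, 158.44).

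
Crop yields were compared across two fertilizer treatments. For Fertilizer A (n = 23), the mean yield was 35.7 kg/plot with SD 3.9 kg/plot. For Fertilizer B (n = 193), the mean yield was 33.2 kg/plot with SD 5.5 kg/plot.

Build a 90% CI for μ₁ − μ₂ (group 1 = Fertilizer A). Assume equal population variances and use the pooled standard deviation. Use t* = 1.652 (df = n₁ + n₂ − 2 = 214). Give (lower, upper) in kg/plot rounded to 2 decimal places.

s_p = √[((n₁−1)s₁² + (n₂−1)s₂²)/(n₁+n₂−2)] = √[(22·3.9² + 192·5.5²)/214] = 5.3576.
SE = 5.3576·√(1/23 + 1/193) = 1.1818.
With t* = 1.652, margin = 1.652 × 1.1818 = 1.9523.
x̄₁ − x̄₂ = 35.7 − 33.2 = 2.5000; interval 2.5000 ± 1.9523 = (0.55, 4.45).

(0.55, 4.45)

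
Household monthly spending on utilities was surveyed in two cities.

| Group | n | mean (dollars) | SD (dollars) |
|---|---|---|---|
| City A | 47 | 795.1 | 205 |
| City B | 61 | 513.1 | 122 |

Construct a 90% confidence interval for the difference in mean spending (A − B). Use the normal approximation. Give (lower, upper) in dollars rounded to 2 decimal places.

Standard errors of each mean: 205/√47 = 29.9023 and 122/√61 = 15.6205.
SE(x̄₁ − x̄₂) = √(29.9023² + 15.6205²) = 33.7364 for independent samples with unequal variances.
With z* = 1.645, the margin is 1.645 × 33.7364 = 55.4964.
x̄₁ − x̄₂ = 795.1 − 513.1 = 282.0000; the interval is 282.0000 ± 55.4964 = (226.50, 337.50).

(226.50, 337.50)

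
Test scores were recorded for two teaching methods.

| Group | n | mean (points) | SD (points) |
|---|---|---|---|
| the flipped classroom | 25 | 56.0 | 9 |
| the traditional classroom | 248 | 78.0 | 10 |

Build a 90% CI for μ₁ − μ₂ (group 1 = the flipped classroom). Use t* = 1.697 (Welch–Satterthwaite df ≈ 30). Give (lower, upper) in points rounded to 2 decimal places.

Per-group SEs: s₁/√n₁ = 9/√25 = 1.8000, s₂/√n₂ = 10/√248 = 0.6350.
Unpooled SE of the difference: √(3.24 + 0.403225) = 1.9087.
Margin of error = t* · SE = 1.697 × 1.9087 = 3.2391.
x̄₁ − x̄₂ = 56.0 − 78.0 = -22.0000.
CI: -22.0000 ± 3.2391 = (-25.24, -18.76).

(-25.24, -18.76)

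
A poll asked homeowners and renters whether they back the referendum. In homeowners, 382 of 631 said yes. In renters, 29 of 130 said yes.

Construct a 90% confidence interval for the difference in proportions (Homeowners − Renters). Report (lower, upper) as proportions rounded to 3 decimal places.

(0.314, 0.450)

p̂₁ = 382/631 = 0.6054 and p̂₂ = 29/130 = 0.2231.
SE₁ = √(p̂₁(1−p̂₁)/n₁) = √(0.6054·0.3946/631) = 0.01946; SE₂ = √(0.2231·0.7769/130) = 0.03651.
Independent samples: SE of the difference = √(SE₁² + SE₂²) = √(0.0003786916 + 0.0013329801) = 0.04137.
z* for 90% confidence is 1.645, so the margin of error is 1.645 × 0.04137 = 0.06805.
Point estimate p̂₁ − p̂₂ = 0.6054 − 0.2231 = 0.3823.
0.3823 ± 0.06805 → (0.314, 0.450).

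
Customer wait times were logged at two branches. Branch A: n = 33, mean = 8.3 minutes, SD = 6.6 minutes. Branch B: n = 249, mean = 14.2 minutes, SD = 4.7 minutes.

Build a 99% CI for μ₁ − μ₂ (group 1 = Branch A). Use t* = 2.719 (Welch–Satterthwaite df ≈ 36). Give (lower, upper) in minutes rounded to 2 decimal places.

(-9.13, -2.67)

SE₁ = s₁/√n₁ = 6.6/√33 = 1.1489; SE₂ = 4.7/√249 = 0.2979.
Independent samples, unequal variances: SE_diff = √(SE₁² + SE₂²) = √(1.31997121 + 0.08874441) = 1.1869.
t* = 2.719, so margin of error = 2.719 × 1.1869 = 3.2272.
Difference in means = 8.3 − 14.2 = -5.9000.
-5.9000 ± 3.2272 → (-9.13, -2.67).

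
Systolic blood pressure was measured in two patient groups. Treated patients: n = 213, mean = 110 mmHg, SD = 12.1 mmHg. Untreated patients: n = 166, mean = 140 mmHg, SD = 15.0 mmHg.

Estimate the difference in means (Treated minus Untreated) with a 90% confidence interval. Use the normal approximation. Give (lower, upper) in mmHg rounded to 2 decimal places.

Per-group SEs: s₁/√n₁ = 12.1/√213 = 0.8291, s₂/√n₂ = 15.0/√166 = 1.1642.
Unpooled SE of the difference: √(0.68740681 + 1.35536164) = 1.4293.
Margin of error = z* · SE = 1.645 × 1.4293 = 2.3512.
x̄₁ − x̄₂ = 110 − 140 = -30.0000.
CI: -30.0000 ± 2.3512 = (-32.35, -27.65).

(-32.35, -27.65)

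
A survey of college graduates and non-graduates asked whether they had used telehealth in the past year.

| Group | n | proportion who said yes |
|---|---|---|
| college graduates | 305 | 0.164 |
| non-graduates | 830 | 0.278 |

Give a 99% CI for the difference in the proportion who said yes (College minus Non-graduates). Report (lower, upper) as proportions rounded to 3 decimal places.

(-0.182, -0.046)

Each SE is √(p̂(1−p̂)/n): √(0.1640·0.8360/305) = 0.02120 and √(0.2780·0.7220/830) = 0.01555.
SE(p̂₁ − p̂₂) = √(SE₁² + SE₂²) = √(0.00044944 + 0.0002418025) = 0.02629, since the two samples are independent.
At 99% confidence z* = 2.576; margin = 2.576 × 0.02629 = 0.06772.
The difference is 0.1640 − 0.2780 = -0.1140, so the interval is -0.1140 ± 0.06772 = (-0.182, -0.046).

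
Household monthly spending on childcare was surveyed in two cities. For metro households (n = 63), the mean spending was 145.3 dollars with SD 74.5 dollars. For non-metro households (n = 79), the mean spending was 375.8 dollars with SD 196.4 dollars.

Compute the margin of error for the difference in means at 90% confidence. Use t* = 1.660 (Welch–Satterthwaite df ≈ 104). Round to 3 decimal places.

39.853

SE₁ = s₁/√n₁ = 74.5/√63 = 9.3861; SE₂ = 196.4/√79 = 22.0967.
Independent samples, unequal variances: SE_diff = √(SE₁² + SE₂²) = √(88.09887321 + 488.26415089) = 24.0076.
t* = 1.660, so margin of error = 1.660 × 24.0076 = 39.8526.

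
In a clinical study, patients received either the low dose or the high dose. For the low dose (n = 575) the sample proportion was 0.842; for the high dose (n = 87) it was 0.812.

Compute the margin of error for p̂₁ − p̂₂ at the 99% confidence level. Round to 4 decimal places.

SE₁ = √(p̂₁(1−p̂₁)/n₁) = √(0.8420·0.1580/575) = 0.01521; SE₂ = √(0.8120·0.1880/87) = 0.04189.
Independent samples: SE of the difference = √(SE₁² + SE₂²) = √(0.0002313441 + 0.0017547721) = 0.04457.
z* for 99% confidence is 2.576, so the margin of error is 2.576 × 0.04457 = 0.11481.

0.1148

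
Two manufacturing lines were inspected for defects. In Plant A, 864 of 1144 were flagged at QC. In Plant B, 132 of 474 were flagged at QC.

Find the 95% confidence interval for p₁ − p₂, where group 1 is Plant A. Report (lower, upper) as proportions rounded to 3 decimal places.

(0.429, 0.524)

First, p̂₁ = 864/1144 = 0.7552; p̂₂ = 132/474 = 0.2785.
The two standard errors are √(0.7552×0.2448/1144) = 0.01271 and √(0.2785×0.7215/474) = 0.02059.
Because the samples are independent, SE_diff = √(0.01271² + 0.02059²) = 0.02420.
Using z* = 1.960 for 95%, ME = 1.960 × 0.02420 = 0.04743.
p̂₁ − p̂₂ = 0.4767; interval 0.4767 ± 0.04743 gives (0.429, 0.524).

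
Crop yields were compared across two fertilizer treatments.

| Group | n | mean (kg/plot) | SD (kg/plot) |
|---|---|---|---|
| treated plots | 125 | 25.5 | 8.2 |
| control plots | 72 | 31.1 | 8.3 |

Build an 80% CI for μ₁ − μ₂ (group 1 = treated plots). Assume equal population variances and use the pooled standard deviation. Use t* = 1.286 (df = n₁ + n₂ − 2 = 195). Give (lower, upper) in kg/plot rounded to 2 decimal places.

Pooled variance s_p² = [124·8.2² + 71·8.3²] / (125+72−2) = 67.8408, so s_p = 8.2366.
SE_diff = s_p·√(1/n₁ + 1/n₂) = 8.2366·√(1/125 + 1/72) = 1.2186.
t* = 1.286; margin = 1.286 × 1.2186 = 1.5671.
Difference = 25.5 − 31.1 = -5.6000.
-5.6000 ± 1.5671 → (-7.17, -4.03).

(-7.17, -4.03)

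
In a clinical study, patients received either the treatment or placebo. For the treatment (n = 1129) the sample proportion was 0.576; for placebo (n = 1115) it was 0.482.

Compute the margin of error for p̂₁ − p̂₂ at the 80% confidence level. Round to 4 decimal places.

0.0269

The two standard errors are √(0.5760×0.4240/1129) = 0.01471 and √(0.4820×0.5180/1115) = 0.01496.
Because the samples are independent, SE_diff = √(0.01471² + 0.01496²) = 0.02098.
Using z* = 1.282 for 80%, ME = 1.282 × 0.02098 = 0.02690.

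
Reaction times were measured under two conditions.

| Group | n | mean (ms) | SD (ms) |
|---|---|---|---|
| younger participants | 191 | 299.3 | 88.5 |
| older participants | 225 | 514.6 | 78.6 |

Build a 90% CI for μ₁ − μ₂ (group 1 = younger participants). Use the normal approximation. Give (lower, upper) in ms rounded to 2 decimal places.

Per-group SEs: s₁/√n₁ = 88.5/√191 = 6.4036, s₂/√n₂ = 78.6/√225 = 5.2400.
Unpooled SE of the difference: √(41.00609296 + 27.4576) = 8.2743.
Margin of error = z* · SE = 1.645 × 8.2743 = 13.6112.
x̄₁ − x̄₂ = 299.3 − 514.6 = -215.3000.
CI: -215.3000 ± 13.6112 = (-228.91, -201.69).

(-228.91, -201.69)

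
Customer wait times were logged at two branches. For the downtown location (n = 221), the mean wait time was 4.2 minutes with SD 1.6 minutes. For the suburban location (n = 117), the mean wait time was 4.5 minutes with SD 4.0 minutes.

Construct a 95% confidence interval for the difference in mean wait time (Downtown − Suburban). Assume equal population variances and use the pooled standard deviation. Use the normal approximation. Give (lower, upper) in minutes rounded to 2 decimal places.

(-0.90, 0.30)

Pooled variance s_p² = [220·1.6² + 116·4.0²] / (221+117−2) = 7.2000, so s_p = 2.6833.
SE_diff = s_p·√(1/n₁ + 1/n₂) = 2.6833·√(1/221 + 1/117) = 0.3068.
z* = 1.960; margin = 1.960 × 0.3068 = 0.6013.
Difference = 4.2 − 4.5 = -0.3000.
-0.3000 ± 0.6013 → (-0.90, 0.30).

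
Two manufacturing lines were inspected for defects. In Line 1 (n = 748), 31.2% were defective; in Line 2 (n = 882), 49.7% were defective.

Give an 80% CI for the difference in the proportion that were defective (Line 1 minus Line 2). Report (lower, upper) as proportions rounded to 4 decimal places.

SE₁ = √(p̂₁(1−p̂₁)/n₁) = √(0.3120·0.6880/748) = 0.01694; SE₂ = √(0.4970·0.5030/882) = 0.01684.
Independent samples: SE of the difference = √(SE₁² + SE₂²) = √(0.0002869636 + 0.0002835856) = 0.02389.
z* for 80% confidence is 1.282, so the margin of error is 1.282 × 0.02389 = 0.03063.
Point estimate p̂₁ − p̂₂ = 0.3120 − 0.4970 = -0.1850.
-0.1850 ± 0.03063 → (-0.2156, -0.1544).

(-0.2156, -0.1544)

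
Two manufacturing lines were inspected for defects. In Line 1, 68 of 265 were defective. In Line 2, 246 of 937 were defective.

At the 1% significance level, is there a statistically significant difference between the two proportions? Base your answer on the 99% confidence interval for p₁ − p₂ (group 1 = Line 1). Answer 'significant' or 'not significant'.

Sample proportions: 68/265 = 0.2566, 246/937 = 0.2625.
Each SE is √(p̂(1−p̂)/n): √(0.2566·0.7434/265) = 0.02683 and √(0.2625·0.7375/937) = 0.01437.
SE(p̂₁ − p̂₂) = √(SE₁² + SE₂²) = √(0.0007198489 + 0.0002064969) = 0.03044, since the two samples are independent.
At 99% confidence z* = 2.576; margin = 2.576 × 0.03044 = 0.07841.
The difference is 0.2566 − 0.2625 = -0.0059, so the interval is -0.0059 ± 0.07841 = (-0.08431, 0.07251).
The interval (-0.08431, 0.07251) contains 0, so the difference is not significant.

not significant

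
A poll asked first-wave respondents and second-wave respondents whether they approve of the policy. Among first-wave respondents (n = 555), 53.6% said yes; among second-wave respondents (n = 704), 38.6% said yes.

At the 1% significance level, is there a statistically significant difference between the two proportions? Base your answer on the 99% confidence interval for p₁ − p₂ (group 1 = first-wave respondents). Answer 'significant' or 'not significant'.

SE₁ = √(p̂₁(1−p̂₁)/n₁) = √(0.5360·0.4640/555) = 0.02117; SE₂ = √(0.3860·0.6140/704) = 0.01835.
Independent samples: SE of the difference = √(SE₁² + SE₂²) = √(0.0004481689 + 0.0003367225) = 0.02802.
z* for 99% confidence is 2.576, so the margin of error is 2.576 × 0.02802 = 0.07218.
Point estimate p̂₁ − p̂₂ = 0.5360 − 0.3860 = 0.1500.
0.1500 ± 0.07218 → (0.07782, 0.22218).
The interval (0.07782, 0.22218) does not contain 0, so the difference is significant.

significant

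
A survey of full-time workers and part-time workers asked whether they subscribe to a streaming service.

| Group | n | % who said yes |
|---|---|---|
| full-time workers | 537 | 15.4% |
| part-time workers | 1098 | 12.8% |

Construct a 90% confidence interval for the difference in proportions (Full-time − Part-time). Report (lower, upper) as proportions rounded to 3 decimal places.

(-0.005, 0.057)

SE₁ = √(p̂₁(1−p̂₁)/n₁) = √(0.1540·0.8460/537) = 0.01558; SE₂ = √(0.1280·0.8720/1098) = 0.01008.
Independent samples: SE of the difference = √(SE₁² + SE₂²) = √(0.0002427364 + 0.0001016064) = 0.01856.
z* for 90% confidence is 1.645, so the margin of error is 1.645 × 0.01856 = 0.03053.
Point estimate p̂₁ − p̂₂ = 0.1540 − 0.1280 = 0.0260.
0.0260 ± 0.03053 → (-0.005, 0.057).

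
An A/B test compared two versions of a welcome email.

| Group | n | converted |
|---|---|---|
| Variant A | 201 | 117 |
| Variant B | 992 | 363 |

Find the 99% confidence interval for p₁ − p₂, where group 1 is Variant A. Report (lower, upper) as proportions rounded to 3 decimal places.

(0.118, 0.314)

p̂₁ = 117/201 = 0.5821 and p̂₂ = 363/992 = 0.3659.
SE₁ = √(p̂₁(1−p̂₁)/n₁) = √(0.5821·0.4179/201) = 0.03479; SE₂ = √(0.3659·0.6341/992) = 0.01529.
Independent samples: SE of the difference = √(SE₁² + SE₂²) = √(0.0012103441 + 0.0002337841) = 0.03800.
z* for 99% confidence is 2.576, so the margin of error is 2.576 × 0.03800 = 0.09789.
Point estimate p̂₁ − p̂₂ = 0.5821 − 0.3659 = 0.2162.
0.2162 ± 0.09789 → (0.118, 0.314).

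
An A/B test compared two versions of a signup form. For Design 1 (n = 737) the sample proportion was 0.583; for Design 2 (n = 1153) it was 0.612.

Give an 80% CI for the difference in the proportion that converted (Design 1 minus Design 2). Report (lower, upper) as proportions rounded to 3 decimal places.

The two standard errors are √(0.5830×0.4170/737) = 0.01816 and √(0.6120×0.3880/1153) = 0.01435.
Because the samples are independent, SE_diff = √(0.01816² + 0.01435²) = 0.02315.
Using z* = 1.282 for 80%, ME = 1.282 × 0.02315 = 0.02968.
p̂₁ − p̂₂ = -0.0290; interval -0.0290 ± 0.02968 gives (-0.059, 0.001).

(-0.059, 0.001)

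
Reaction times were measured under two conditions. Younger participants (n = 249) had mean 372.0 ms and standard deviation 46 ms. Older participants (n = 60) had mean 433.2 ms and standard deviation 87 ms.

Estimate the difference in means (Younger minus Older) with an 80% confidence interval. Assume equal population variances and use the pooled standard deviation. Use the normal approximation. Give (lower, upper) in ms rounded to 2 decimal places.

Pooled variance s_p² = [248·46² + 59·87²] / (249+60−2) = 3163.9707, so s_p = 56.2492.
SE_diff = s_p·√(1/n₁ + 1/n₂) = 56.2492·√(1/249 + 1/60) = 8.0895.
z* = 1.282; margin = 1.282 × 8.0895 = 10.3707.
Difference = 372.0 − 433.2 = -61.2000.
-61.2000 ± 10.3707 → (-71.57, -50.83).

(-71.57, -50.83)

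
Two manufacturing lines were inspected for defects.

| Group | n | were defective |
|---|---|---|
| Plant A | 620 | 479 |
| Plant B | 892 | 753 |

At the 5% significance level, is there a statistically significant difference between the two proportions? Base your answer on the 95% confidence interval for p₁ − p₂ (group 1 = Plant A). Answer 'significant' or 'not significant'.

p̂₁ = 479/620 = 0.7726 and p̂₂ = 753/892 = 0.8442.
SE₁ = √(p̂₁(1−p̂₁)/n₁) = √(0.7726·0.2274/620) = 0.01683; SE₂ = √(0.8442·0.1558/892) = 0.01214.
Independent samples: SE of the difference = √(SE₁² + SE₂²) = √(0.0002832489 + 0.0001473796) = 0.02075.
z* for 95% confidence is 1.960, so the margin of error is 1.960 × 0.02075 = 0.04067.
Point estimate p̂₁ − p̂₂ = 0.7726 − 0.8442 = -0.0716.
-0.0716 ± 0.04067 → (-0.11227, -0.03093).
The interval (-0.11227, -0.03093) does not contain 0, so the difference is significant.

significant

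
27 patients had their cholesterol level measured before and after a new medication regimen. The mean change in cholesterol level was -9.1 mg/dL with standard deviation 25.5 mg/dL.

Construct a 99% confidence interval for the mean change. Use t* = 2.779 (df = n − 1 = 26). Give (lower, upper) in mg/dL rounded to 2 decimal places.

(-22.74, 4.54)

This is a matched-pairs design, so SE = s_d/√n = 25.5/√27 = 4.9075.
Margin = 2.779 × 4.9075 = 13.6379; the interval is -9.1 ± 13.6379 = (-22.74, 4.54).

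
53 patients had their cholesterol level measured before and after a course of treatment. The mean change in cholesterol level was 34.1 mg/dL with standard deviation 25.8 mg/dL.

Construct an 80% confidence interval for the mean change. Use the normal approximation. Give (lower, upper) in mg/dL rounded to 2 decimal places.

(29.56, 38.64)

Paired design: SE = s_d/√n = 25.8/√53 = 3.5439.
z* = 1.282; margin of error = 1.282 × 3.5439 = 4.5433.
34.1 ± 4.5433 → (29.56, 38.64).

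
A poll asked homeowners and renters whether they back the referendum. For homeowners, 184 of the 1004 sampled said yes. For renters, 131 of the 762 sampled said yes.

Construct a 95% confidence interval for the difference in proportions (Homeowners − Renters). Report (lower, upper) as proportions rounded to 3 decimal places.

(-0.025, 0.047)

Sample proportions: 184/1004 = 0.1833, 131/762 = 0.1719.
Each SE is √(p̂(1−p̂)/n): √(0.1833·0.8167/1004) = 0.01221 and √(0.1719·0.8281/762) = 0.01367.
SE(p̂₁ − p̂₂) = √(SE₁² + SE₂²) = √(0.0001490841 + 0.0001868689) = 0.01833, since the two samples are independent.
At 95% confidence z* = 1.960; margin = 1.960 × 0.01833 = 0.03593.
The difference is 0.1833 − 0.1719 = 0.0114, so the interval is 0.0114 ± 0.03593 = (-0.025, 0.047).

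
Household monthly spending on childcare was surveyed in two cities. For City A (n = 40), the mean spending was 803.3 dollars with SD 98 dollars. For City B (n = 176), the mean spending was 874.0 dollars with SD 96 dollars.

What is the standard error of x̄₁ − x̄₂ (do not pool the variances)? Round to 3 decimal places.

SE₁ = s₁/√n₁ = 98/√40 = 15.4952; SE₂ = 96/√176 = 7.2363.
Independent samples, unequal variances: SE_diff = √(SE₁² + SE₂²) = √(240.10122304 + 52.36403769) = 17.1016.

17.102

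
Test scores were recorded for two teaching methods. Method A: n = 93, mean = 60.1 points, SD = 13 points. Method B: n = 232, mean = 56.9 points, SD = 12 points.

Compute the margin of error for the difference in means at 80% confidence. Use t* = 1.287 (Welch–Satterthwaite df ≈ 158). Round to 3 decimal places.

2.009

Per-group SEs: s₁/√n₁ = 13/√93 = 1.3480, s₂/√n₂ = 12/√232 = 0.7878.
Unpooled SE of the difference: √(1.817104 + 0.62062884) = 1.5613.
Margin of error = t* · SE = 1.287 × 1.5613 = 2.0094.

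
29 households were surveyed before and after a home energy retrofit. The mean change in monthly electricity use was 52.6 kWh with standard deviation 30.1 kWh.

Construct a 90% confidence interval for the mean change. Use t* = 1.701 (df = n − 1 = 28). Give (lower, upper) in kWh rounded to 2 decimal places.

This is a matched-pairs design, so SE = s_d/√n = 30.1/√29 = 5.5894.
Margin = 1.701 × 5.5894 = 9.5076; the interval is 52.6 ± 9.5076 = (43.09, 62.11).

(43.09, 62.11)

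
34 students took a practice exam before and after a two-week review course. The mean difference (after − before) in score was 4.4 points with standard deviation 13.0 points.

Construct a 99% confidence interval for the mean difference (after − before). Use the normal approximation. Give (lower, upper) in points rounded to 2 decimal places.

(-1.34, 10.14)

This is a matched-pairs design, so SE = s_d/√n = 13.0/√34 = 2.2295.
Margin = 2.576 × 2.2295 = 5.7432; the interval is 4.4 ± 5.7432 = (-1.34, 10.14).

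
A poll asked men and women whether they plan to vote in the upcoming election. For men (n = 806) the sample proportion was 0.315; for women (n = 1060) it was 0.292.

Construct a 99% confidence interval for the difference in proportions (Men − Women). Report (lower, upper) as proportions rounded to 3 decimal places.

(-0.032, 0.078)

SE₁ = √(p̂₁(1−p̂₁)/n₁) = √(0.3150·0.6850/806) = 0.01636; SE₂ = √(0.2920·0.7080/1060) = 0.01397.
Independent samples: SE of the difference = √(SE₁² + SE₂²) = √(0.0002676496 + 0.0001951609) = 0.02151.
z* for 99% confidence is 2.576, so the margin of error is 2.576 × 0.02151 = 0.05541.
Point estimate p̂₁ − p̂₂ = 0.3150 − 0.2920 = 0.0230.
0.0230 ± 0.05541 → (-0.032, 0.078).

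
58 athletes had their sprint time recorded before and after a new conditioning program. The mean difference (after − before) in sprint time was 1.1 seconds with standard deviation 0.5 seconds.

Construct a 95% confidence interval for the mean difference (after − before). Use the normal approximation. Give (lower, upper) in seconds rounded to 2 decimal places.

(0.97, 1.23)

Paired design: SE = s_d/√n = 0.5/√58 = 0.0657.
z* = 1.960; margin of error = 1.960 × 0.0657 = 0.1288.
1.1 ± 0.1288 → (0.97, 1.23).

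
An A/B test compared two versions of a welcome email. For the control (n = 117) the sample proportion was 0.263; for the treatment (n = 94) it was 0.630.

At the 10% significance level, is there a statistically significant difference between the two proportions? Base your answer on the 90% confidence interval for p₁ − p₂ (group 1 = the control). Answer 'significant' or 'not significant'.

The two standard errors are √(0.2630×0.7370/117) = 0.04070 and √(0.6300×0.3700/94) = 0.04980.
Because the samples are independent, SE_diff = √(0.04070² + 0.04980²) = 0.06432.
Using z* = 1.645 for 90%, ME = 1.645 × 0.06432 = 0.10581.
p̂₁ − p̂₂ = -0.3670; interval -0.3670 ± 0.10581 gives (-0.47281, -0.26119).
The interval (-0.47281, -0.26119) does not contain 0, so the difference is significant.

significant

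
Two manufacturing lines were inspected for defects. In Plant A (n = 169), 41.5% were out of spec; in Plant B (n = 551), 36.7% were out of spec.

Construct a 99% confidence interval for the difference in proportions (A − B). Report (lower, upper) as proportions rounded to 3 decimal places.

(-0.063, 0.159)

SE₁ = √(p̂₁(1−p̂₁)/n₁) = √(0.4150·0.5850/169) = 0.03790; SE₂ = √(0.3670·0.6330/551) = 0.02053.
Independent samples: SE of the difference = √(SE₁² + SE₂²) = √(0.00143641 + 0.0004214809) = 0.04310.
z* for 99% confidence is 2.576, so the margin of error is 2.576 × 0.04310 = 0.11103.
Point estimate p̂₁ − p̂₂ = 0.4150 − 0.3670 = 0.0480.
0.0480 ± 0.11103 → (-0.063, 0.159).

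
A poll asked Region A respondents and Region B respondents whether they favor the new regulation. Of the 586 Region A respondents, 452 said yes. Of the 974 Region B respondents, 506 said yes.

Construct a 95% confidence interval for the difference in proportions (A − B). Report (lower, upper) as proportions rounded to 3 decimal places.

Sample proportions: 452/586 = 0.7713, 506/974 = 0.5195.
Each SE is √(p̂(1−p̂)/n): √(0.7713·0.2287/586) = 0.01735 and √(0.5195·0.4805/974) = 0.01601.
SE(p̂₁ − p̂₂) = √(SE₁² + SE₂²) = √(0.0003010225 + 0.0002563201) = 0.02361, since the two samples are independent.
At 95% confidence z* = 1.960; margin = 1.960 × 0.02361 = 0.04628.
The difference is 0.7713 − 0.5195 = 0.2518, so the interval is 0.2518 ± 0.04628 = (0.206, 0.298).

(0.206, 0.298)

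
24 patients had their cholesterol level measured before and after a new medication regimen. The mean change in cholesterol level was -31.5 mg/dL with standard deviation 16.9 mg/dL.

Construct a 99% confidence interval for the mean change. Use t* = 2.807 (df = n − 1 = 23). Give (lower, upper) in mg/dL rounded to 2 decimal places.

Paired design: SE = s_d/√n = 16.9/√24 = 3.4497.
t* = 2.807; margin of error = 2.807 × 3.4497 = 9.6833.
-31.5 ± 9.6833 → (-41.18, -21.82).

(-41.18, -21.82)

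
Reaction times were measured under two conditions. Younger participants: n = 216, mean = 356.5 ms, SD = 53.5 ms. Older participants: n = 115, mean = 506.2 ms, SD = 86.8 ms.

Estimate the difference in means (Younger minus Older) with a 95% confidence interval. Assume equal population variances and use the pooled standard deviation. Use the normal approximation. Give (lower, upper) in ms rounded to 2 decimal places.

(-164.85, -134.55)

Pooled variance s_p² = [215·53.5² + 114·86.8²] / (216+115−2) = 4481.1158, so s_p = 66.9411.
SE_diff = s_p·√(1/n₁ + 1/n₂) = 66.9411·√(1/216 + 1/115) = 7.7274.
z* = 1.960; margin = 1.960 × 7.7274 = 15.1457.
Difference = 356.5 − 506.2 = -149.7000.
-149.7000 ± 15.1457 → (-164.85, -134.55).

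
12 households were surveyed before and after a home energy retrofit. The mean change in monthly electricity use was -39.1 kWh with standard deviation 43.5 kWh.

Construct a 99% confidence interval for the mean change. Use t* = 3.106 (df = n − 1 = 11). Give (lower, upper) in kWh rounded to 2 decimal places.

This is a matched-pairs design, so SE = s_d/√n = 43.5/√12 = 12.5574.
Margin = 3.106 × 12.5574 = 39.0033; the interval is -39.1 ± 39.0033 = (-78.10, -0.10).

(-78.10, -0.10)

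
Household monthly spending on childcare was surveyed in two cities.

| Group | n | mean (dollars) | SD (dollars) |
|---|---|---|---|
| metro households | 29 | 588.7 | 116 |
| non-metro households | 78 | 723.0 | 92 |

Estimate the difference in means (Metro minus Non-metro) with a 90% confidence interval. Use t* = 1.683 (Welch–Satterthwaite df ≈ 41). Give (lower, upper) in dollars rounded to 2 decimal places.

(-174.57, -94.03)

Standard errors of each mean: 116/√29 = 21.5407 and 92/√78 = 10.4169.
SE(x̄₁ − x̄₂) = √(21.5407² + 10.4169²) = 23.9273 for independent samples with unequal variances.
With t* = 1.683, the margin is 1.683 × 23.9273 = 40.2696.
x̄₁ − x̄₂ = 588.7 − 723.0 = -134.3000; the interval is -134.3000 ± 40.2696 = (-174.57, -94.03).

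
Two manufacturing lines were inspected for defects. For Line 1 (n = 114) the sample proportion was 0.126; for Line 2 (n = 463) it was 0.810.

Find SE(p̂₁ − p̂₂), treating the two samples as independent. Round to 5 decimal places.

SE₁ = √(p̂₁(1−p̂₁)/n₁) = √(0.1260·0.8740/114) = 0.03108; SE₂ = √(0.8100·0.1900/463) = 0.01823.
Independent samples: SE of the difference = √(SE₁² + SE₂²) = √(0.0009659664 + 0.0003323329) = 0.03603.

0.03603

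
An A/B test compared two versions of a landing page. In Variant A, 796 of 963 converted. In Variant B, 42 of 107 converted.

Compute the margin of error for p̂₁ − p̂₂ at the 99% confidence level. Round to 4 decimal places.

0.1256

p̂₁ = 796/963 = 0.8266 and p̂₂ = 42/107 = 0.3925.
SE₁ = √(p̂₁(1−p̂₁)/n₁) = √(0.8266·0.1734/963) = 0.01220; SE₂ = √(0.3925·0.6075/107) = 0.04721.
Independent samples: SE of the difference = √(SE₁² + SE₂²) = √(0.00014884 + 0.0022287841) = 0.04876.
z* for 99% confidence is 2.576, so the margin of error is 2.576 × 0.04876 = 0.12561.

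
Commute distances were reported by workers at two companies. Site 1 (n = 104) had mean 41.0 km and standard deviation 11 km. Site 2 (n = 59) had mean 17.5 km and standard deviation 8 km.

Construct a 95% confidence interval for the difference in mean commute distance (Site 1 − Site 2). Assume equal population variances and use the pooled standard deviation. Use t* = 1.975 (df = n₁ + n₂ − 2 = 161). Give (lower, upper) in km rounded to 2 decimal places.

s_p = √[((n₁−1)s₁² + (n₂−1)s₂²)/(n₁+n₂−2)] = √[(103·11² + 58·8²)/161] = 10.0233.
SE = 10.0233·√(1/104 + 1/59) = 1.6337.
With t* = 1.975, margin = 1.975 × 1.6337 = 3.2266.
x̄₁ − x̄₂ = 41.0 − 17.5 = 23.5000; interval 23.5000 ± 3.2266 = (20.27, 26.73).

(20.27, 26.73)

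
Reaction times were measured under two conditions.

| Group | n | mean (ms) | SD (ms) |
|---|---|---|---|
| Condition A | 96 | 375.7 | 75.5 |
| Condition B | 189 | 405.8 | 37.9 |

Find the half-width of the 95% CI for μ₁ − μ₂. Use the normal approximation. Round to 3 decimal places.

Standard errors of each mean: 75.5/√96 = 7.7057 and 37.9/√189 = 2.7568.
SE(x̄₁ − x̄₂) = √(7.7057² + 2.7568²) = 8.1840 for independent samples with unequal variances.
With z* = 1.960, the margin is 1.960 × 8.1840 = 16.0406.

16.041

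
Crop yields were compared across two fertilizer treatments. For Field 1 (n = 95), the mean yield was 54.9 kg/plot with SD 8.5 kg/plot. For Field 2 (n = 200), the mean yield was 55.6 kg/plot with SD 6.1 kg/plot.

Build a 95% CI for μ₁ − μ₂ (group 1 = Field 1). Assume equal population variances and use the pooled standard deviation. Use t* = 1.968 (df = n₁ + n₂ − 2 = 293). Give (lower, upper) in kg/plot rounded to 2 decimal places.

s_p = √[((n₁−1)s₁² + (n₂−1)s₂²)/(n₁+n₂−2)] = √[(94·8.5² + 199·6.1²)/293] = 6.9607.
SE = 6.9607·√(1/95 + 1/200) = 0.8673.
With t* = 1.968, margin = 1.968 × 0.8673 = 1.7068.
x̄₁ − x̄₂ = 54.9 − 55.6 = -0.7000; interval -0.7000 ± 1.7068 = (-2.41, 1.01).

(-2.41, 1.01)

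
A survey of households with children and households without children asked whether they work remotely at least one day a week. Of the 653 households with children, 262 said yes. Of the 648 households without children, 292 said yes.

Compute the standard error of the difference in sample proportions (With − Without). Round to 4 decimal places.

Sample proportions: 262/653 = 0.4012, 292/648 = 0.4506.
Each SE is √(p̂(1−p̂)/n): √(0.4012·0.5988/653) = 0.01918 and √(0.4506·0.5494/648) = 0.01955.
SE(p̂₁ − p̂₂) = √(SE₁² + SE₂²) = √(0.0003678724 + 0.0003822025) = 0.02739, since the two samples are independent.

0.0274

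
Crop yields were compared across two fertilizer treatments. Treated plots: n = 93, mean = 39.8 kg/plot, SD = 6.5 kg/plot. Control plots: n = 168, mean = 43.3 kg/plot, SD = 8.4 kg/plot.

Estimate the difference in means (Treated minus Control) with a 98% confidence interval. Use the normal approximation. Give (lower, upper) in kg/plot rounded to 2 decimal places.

SE₁ = s₁/√n₁ = 6.5/√93 = 0.6740; SE₂ = 8.4/√168 = 0.6481.
Independent samples, unequal variances: SE_diff = √(SE₁² + SE₂²) = √(0.454276 + 0.42003361) = 0.9350.
z* = 2.326, so margin of error = 2.326 × 0.9350 = 2.1748.
Difference in means = 39.8 − 43.3 = -3.5000.
-3.5000 ± 2.1748 → (-5.67, -1.33).

(-5.67, -1.33)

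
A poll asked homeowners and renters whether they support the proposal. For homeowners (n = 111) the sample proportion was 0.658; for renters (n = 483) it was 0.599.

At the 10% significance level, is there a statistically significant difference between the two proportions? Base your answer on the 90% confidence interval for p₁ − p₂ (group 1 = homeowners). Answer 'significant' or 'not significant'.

not significant

Each SE is √(p̂(1−p̂)/n): √(0.6580·0.3420/111) = 0.04503 and √(0.5990·0.4010/483) = 0.02230.
SE(p̂₁ − p̂₂) = √(SE₁² + SE₂²) = √(0.0020277009 + 0.00049729) = 0.05025, since the two samples are independent.
At 90% confidence z* = 1.645; margin = 1.645 × 0.05025 = 0.08266.
The difference is 0.6580 − 0.5990 = 0.0590, so the interval is 0.0590 ± 0.08266 = (-0.02366, 0.14166).
The interval (-0.02366, 0.14166) contains 0, so the difference is not significant.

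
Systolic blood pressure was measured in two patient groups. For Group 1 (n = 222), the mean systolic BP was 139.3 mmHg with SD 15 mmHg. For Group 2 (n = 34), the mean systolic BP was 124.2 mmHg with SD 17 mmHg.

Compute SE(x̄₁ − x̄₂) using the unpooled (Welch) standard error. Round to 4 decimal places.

Standard errors of each mean: 15/√222 = 1.0067 and 17/√34 = 2.9155.
SE(x̄₁ − x̄₂) = √(1.0067² + 2.9155²) = 3.0844 for independent samples with unequal variances.

3.0844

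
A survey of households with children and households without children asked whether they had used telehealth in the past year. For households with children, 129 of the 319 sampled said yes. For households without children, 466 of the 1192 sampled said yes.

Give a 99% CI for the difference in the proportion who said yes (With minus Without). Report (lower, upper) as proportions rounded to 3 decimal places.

(-0.066, 0.093)

First, p̂₁ = 129/319 = 0.4044; p̂₂ = 466/1192 = 0.3909.
The two standard errors are √(0.4044×0.5956/319) = 0.02748 and √(0.3909×0.6091/1192) = 0.01413.
Because the samples are independent, SE_diff = √(0.02748² + 0.01413²) = 0.03090.
Using z* = 2.576 for 99%, ME = 2.576 × 0.03090 = 0.07960.
p̂₁ − p̂₂ = 0.0135; interval 0.0135 ± 0.07960 gives (-0.066, 0.093).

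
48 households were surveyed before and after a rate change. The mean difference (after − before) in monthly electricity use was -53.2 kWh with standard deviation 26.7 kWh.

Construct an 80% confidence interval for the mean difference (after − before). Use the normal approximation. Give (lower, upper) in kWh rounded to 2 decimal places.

This is a matched-pairs design, so SE = s_d/√n = 26.7/√48 = 3.8538.
Margin = 1.282 × 3.8538 = 4.9406; the interval is -53.2 ± 4.9406 = (-58.14, -48.26).

(-58.14, -48.26)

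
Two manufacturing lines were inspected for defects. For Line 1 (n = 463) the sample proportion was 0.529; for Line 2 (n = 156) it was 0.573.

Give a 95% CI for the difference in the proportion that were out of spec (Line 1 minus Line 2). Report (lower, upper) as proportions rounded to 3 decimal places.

Each SE is √(p̂(1−p̂)/n): √(0.5290·0.4710/463) = 0.02320 and √(0.5730·0.4270/156) = 0.03960.
SE(p̂₁ − p̂₂) = √(SE₁² + SE₂²) = √(0.00053824 + 0.00156816) = 0.04590, since the two samples are independent.
At 95% confidence z* = 1.960; margin = 1.960 × 0.04590 = 0.08996.
The difference is 0.5290 − 0.5730 = -0.0440, so the interval is -0.0440 ± 0.08996 = (-0.134, 0.046).

(-0.134, 0.046)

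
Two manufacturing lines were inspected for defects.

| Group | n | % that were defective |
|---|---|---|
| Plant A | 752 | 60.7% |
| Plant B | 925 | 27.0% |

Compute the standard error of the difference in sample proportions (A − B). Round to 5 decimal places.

SE₁ = √(p̂₁(1−p̂₁)/n₁) = √(0.6070·0.3930/752) = 0.01781; SE₂ = √(0.2700·0.7300/925) = 0.01460.
Independent samples: SE of the difference = √(SE₁² + SE₂²) = √(0.0003171961 + 0.00021316) = 0.02303.

0.02303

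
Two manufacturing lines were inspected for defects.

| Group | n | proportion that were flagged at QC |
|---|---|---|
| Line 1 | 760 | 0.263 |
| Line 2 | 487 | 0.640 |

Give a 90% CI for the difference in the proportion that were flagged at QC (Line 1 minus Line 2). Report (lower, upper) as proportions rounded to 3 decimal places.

(-0.421, -0.333)

The two standard errors are √(0.2630×0.7370/760) = 0.01597 and √(0.6400×0.3600/487) = 0.02175.
Because the samples are independent, SE_diff = √(0.01597² + 0.02175²) = 0.02698.
Using z* = 1.645 for 90%, ME = 1.645 × 0.02698 = 0.04438.
p̂₁ − p̂₂ = -0.3770; interval -0.3770 ± 0.04438 gives (-0.421, -0.333).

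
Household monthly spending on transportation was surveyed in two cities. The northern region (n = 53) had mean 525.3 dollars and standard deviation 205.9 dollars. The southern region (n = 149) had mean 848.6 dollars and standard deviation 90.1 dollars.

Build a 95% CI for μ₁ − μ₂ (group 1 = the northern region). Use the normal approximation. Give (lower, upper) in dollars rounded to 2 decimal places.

(-380.59, -266.01)

Per-group SEs: s₁/√n₁ = 205.9/√53 = 28.2825, s₂/√n₂ = 90.1/√149 = 7.3813.
Unpooled SE of the difference: √(799.89980625 + 54.48358969) = 29.2298.
Margin of error = z* · SE = 1.960 × 29.2298 = 57.2904.
x̄₁ − x̄₂ = 525.3 − 848.6 = -323.3000.
CI: -323.3000 ± 57.2904 = (-380.59, -266.01).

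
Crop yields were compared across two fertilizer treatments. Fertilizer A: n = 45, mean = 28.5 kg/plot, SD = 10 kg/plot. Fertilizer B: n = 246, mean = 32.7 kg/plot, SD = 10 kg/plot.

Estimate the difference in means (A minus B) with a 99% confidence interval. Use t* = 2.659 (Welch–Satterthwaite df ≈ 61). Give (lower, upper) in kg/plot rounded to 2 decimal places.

(-8.51, 0.11)

Standard errors of each mean: 10/√45 = 1.4907 and 10/√246 = 0.6376.
SE(x̄₁ − x̄₂) = √(1.4907² + 0.6376²) = 1.6213 for independent samples with unequal variances.
With t* = 2.659, the margin is 2.659 × 1.6213 = 4.3110.
x̄₁ − x̄₂ = 28.5 − 32.7 = -4.2000; the interval is -4.2000 ± 4.3110 = (-8.51, 0.11).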